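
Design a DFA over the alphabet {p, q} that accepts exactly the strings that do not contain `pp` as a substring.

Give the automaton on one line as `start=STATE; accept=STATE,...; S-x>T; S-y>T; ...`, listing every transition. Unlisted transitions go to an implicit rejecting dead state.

This is the complement of 'contains `pp`'. Use the same substring-matching states — A through C holding how much of `pp` has just been matched — but flip the accepting set: everything except the trap C accepts.
       p  q 
>* A   B  A 
 * B   C  A 
   C   C  C 
(> = start, * = accepting)

start=A; accept=A,B; A-p>B; A-q>A; B-p>C; B-q>A; C-p>C; C-q>C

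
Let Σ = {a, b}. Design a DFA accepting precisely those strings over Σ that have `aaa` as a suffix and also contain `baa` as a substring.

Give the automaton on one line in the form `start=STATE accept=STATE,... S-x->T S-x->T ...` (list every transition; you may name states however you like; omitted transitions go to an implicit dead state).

Build one automaton per condition and run them in lockstep. The first has 4 states tracking how much of the suffix `aaa` has currently been matched; the second has 4 states tracking whether and how much of `baa` has been seen. A product state is a pair (one from each), accepting exactly when both do.
        a   b  
>  s0   s1  s2 
   s1   s3  s2 
   s2   s4  s2 
   s3   s5  s2 
   s4   s6  s2 
   s5   s5  s2 
   s6   s7  s8 
 * s7   s7  s8 
   s8   s9  s8 
   s9   s6  s8 
(> = start, * = accepting)

start=s0 accept=s7 s0-a->s1 s0-b->s2 s1-a->s3 s1-b->s2 s2-a->s4 s2-b->s2 s3-a->s5 s3-b->s2 s4-a->s6 s4-b->s2 s5-a->s5 s5-b->s2 s6-a->s7 s6-b->s8 s7-a->s7 s7-b->s8 s8-a->s9 s8-b->s8 s9-a->s6 s9-b->s8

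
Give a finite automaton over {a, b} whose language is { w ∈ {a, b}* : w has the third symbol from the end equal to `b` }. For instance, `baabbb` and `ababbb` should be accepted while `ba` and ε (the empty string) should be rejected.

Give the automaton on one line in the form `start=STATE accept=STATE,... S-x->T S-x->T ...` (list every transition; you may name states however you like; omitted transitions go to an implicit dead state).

Because acceptance depends on a position counted from the end, the machine has to buffer the most recent 3 symbols. Make each state the string of the last up-to-3 symbols read; on input `x` shift the window left and append `x`. Accept when the buffered window has length 3 and begins with `b`.
A 15-state machine:
          a    b  
>  s0     s1   s2 
   s1     s3   s4 
   s2     s5   s6 
   s3     s7   s8 
   s4     s9  s10 
   s5    s11  s12 
   s6    s13  s14 
   s7     s7   s8 
   s8     s9  s10 
   s9    s11  s12 
   s10   s13  s14 
 * s11    s7   s8 
 * s12    s9  s10 
 * s13   s11  s12 
 * s14   s13  s14 
(> = start, * = accepting)

start=s0 accept=s11,s12,s13,s14 s0-a->s1 s0-b->s2 s1-a->s3 s1-b->s4 s2-a->s5 s2-b->s6 s3-a->s7 s3-b->s8 s4-a->s9 s4-b->s10 s5-a->s11 s5-b->s12 s6-a->s13 s6-b->s14 s7-a->s7 s7-b->s8 s8-a->s9 s8-b->s10 s9-a->s11 s9-b->s12 s10-a->s13 s10-b->s14 s11-a->s7 s11-b->s8 s12-a->s9 s12-b->s10 s13-a->s11 s13-b->s12 s14-a->s13 s14-b->s14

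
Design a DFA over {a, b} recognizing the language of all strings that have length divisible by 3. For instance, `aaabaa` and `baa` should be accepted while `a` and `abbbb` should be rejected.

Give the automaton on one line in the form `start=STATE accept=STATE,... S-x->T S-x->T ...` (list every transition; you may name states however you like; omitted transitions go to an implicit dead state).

Count input length modulo 3: every symbol advances one step around the cycle s0 → s1 → s2 → s0. Accept at s0.
3 states suffice.
        a   b  
>* s0   s1  s1 
   s1   s2  s2 
   s2   s0  s0 
(> = start, * = accepting)

start=s0 accept=s0 s0-a->s1 s0-b->s1 s1-a->s2 s1-b->s2 s2-a->s0 s2-b->s0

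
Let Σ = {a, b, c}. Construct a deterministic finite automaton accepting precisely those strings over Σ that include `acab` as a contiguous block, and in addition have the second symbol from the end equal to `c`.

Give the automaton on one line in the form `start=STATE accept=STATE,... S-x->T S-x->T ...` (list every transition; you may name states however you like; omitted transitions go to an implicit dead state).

start=s0 accept=s20,s21,s22 s0-a->s1 s0-b->s2 s0-c->s3 s1-a->s4 s1-b->s5 s1-c->s6 s2-a->s7 s2-b->s8 s2-c->s9 s3-a->s10 s3-b->s11 s3-c->s12 s4-a->s4 s4-b->s5 s4-c->s6 s5-a->s7 s5-b->s8 s5-c->s9 s6-a->s13 s6-b->s11 s6-c->s12 s7-a->s4 s7-b->s5 s7-c->s6 s8-a->s7 s8-b->s8 s8-c->s9 s9-a->s10 s9-b->s11 s9-c->s12 s10-a->s4 s10-b->s5 s10-c->s6 s11-a->s7 s11-b->s8 s11-c->s9 s12-a->s10 s12-b->s11 s12-c->s12 s13-a->s4 s13-b->s14 s13-c->s6 s14-a->s15 s14-b->s16 s14-c->s17 s15-a->s18 s15-b->s14 s15-c->s19 s16-a->s15 s16-b->s16 s16-c->s17 s17-a->s20 s17-b->s21 s17-c->s22 s18-a->s18 s18-b->s14 s18-c->s19 s19-a->s20 s19-b->s21 s19-c->s22 s20-a->s18 s20-b->s14 s20-c->s19 s21-a->s15 s21-b->s16 s21-c->s17 s22-a->s20 s22-b->s21 s22-c->s22

Handle the two conditions separately and then intersect. One (5 states) tracks whether and how much of `acab` has been seen; the other (13 states) tracks the last 2 symbols read. Each combined state is a pair, one component from each; accept when both components accept.
A 23-state machine:
          a    b    c  
>  s0     s1   s2   s3 
   s1     s4   s5   s6 
   s2     s7   s8   s9 
   s3    s10  s11  s12 
   s4     s4   s5   s6 
   s5     s7   s8   s9 
   s6    s13  s11  s12 
   s7     s4   s5   s6 
   s8     s7   s8   s9 
   s9    s10  s11  s12 
   s10    s4   s5   s6 
   s11    s7   s8   s9 
   s12   s10  s11  s12 
   s13    s4  s14   s6 
   s14   s15  s16  s17 
   s15   s18  s14  s19 
   s16   s15  s16  s17 
   s17   s20  s21  s22 
   s18   s18  s14  s19 
   s19   s20  s21  s22 
 * s20   s18  s14  s19 
 * s21   s15  s16  s17 
 * s22   s20  s21  s22 
(> = start, * = accepting)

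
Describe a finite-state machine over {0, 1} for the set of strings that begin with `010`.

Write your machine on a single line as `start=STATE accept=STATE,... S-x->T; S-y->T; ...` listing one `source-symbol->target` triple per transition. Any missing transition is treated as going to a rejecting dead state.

start=S0; accept=S3; S0-0->S1; S0-1->S4; S1-0->S4; S1-1->S2; S2-0->S3; S2-1->S4; S3-0->S3; S3-1->S3; S4-0->S4; S4-1->S4

Walk along `010` while the input agrees: from S0 take `0` to S1, and so on. Any deviation drops to the rejecting sink S4. Once S3 is reached the prefix is confirmed and every continuation is accepted.
With 5 states:
        0   1  
>  S0   S1  S4 
   S1   S4  S2 
   S2   S3  S4 
 * S3   S3  S3 
   S4   S4  S4 
(> = start, * = accepting)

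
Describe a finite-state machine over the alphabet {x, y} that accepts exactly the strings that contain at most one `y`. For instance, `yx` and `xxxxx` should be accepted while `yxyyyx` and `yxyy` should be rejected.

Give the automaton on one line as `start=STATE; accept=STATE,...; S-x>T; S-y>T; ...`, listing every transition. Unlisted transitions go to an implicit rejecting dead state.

start=q0; accept=q0,q1; q0-x>q0; q0-y>q1; q1-x>q1; q1-y>q2; q2-x>q2; q2-y>q2

Count `y`s, saturating at 2: state q0 means no `y` yet, q1 means one `y` seen, q2 means more than one. Each `y` increments (capped at q2); other symbols loop. Accept from {q0, q1}.
3 states suffice.
        x   y  
>* q0   q0  q1 
 * q1   q1  q2 
   q2   q2  q2 
(> = start, * = accepting)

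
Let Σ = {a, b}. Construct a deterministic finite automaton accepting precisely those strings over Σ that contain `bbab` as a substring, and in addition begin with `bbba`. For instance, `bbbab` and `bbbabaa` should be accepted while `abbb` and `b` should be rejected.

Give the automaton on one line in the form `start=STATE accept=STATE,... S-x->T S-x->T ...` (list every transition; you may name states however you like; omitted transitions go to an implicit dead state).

Build one automaton per condition and run them in lockstep. One (5 states) tracks whether and how much of `bbab` has been seen; the other (6 states) tracks whether the input so far still matches the prefix `bbba`. Each combined state is a pair, one component from each; accept when both components accept.
A 14-state machine:
          a    b  
>  S0     S1   S2 
   S1     S1   S3 
   S2     S1   S4 
   S3     S1   S5 
   S4     S6   S7 
   S5     S6   S5 
   S6     S1   S8 
   S7     S9   S5 
   S8     S8   S8 
   S9    S10  S11 
   S10   S10  S12 
 * S11   S11  S11 
   S12   S10  S13 
   S13    S9  S13 
(> = start, * = accepting)

start=S0 accept=S11 S0-a->S1 S0-b->S2 S1-a->S1 S1-b->S3 S2-a->S1 S2-b->S4 S3-a->S1 S3-b->S5 S4-a->S6 S4-b->S7 S5-a->S6 S5-b->S5 S6-a->S1 S6-b->S8 S7-a->S9 S7-b->S5 S8-a->S8 S8-b->S8 S9-a->S10 S9-b->S11 S10-a->S10 S10-b->S12 S11-a->S11 S11-b->S11 S12-a->S10 S12-b->S13 S13-a->S9 S13-b->S13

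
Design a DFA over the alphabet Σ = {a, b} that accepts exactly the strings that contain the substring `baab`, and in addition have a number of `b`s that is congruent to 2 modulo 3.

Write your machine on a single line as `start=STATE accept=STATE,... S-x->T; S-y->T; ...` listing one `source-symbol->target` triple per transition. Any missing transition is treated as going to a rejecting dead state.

Handle the two conditions separately and then intersect. One (5 states) tracks whether and how much of `baab` has been seen; the other (3 states) tracks the count of `b`s modulo 3. Each combined state is a pair, one component from each; accept when both components accept.
15 states suffice.
          a    b  
>  S0     S0   S1 
   S1     S2   S3 
   S2     S4   S3 
   S3     S5   S6 
   S4     S7   S8 
   S5     S9   S6 
   S6    S10   S1 
   S7     S7   S3 
 * S8     S8  S11 
   S9    S12  S11 
   S10   S13   S1 
   S11   S11  S14 
   S12   S12   S6 
   S13    S0  S14 
   S14   S14   S8 
(> = start, * = accepting)

start=S0; accept=S8; S0-a->S0; S0-b->S1; S1-a->S2; S1-b->S3; S2-a->S4; S2-b->S3; S3-a->S5; S3-b->S6; S4-a->S7; S4-b->S8; S5-a->S9; S5-b->S6; S6-a->S10; S6-b->S1; S7-a->S7; S7-b->S3; S8-a->S8; S8-b->S11; S9-a->S12; S9-b->S11; S10-a->S13; S10-b->S1; S11-a->S11; S11-b->S14; S12-a->S12; S12-b->S6; S13-a->S0; S13-b->S14; S14-a->S14; S14-b->S8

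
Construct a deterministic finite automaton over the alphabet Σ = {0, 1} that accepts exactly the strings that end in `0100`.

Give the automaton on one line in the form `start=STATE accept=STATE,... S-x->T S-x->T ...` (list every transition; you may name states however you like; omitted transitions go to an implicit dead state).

start=A accept=E A-0->B A-1->A B-0->B B-1->C C-0->D C-1->A D-0->E D-1->C E-0->B E-1->C

Remember how much of `0100` the current input suffix matches. State A means no match yet; B means the last symbol is `0`; C means the last 2 symbols are `01`; D means the last 3 symbols are `010`; E means the last 4 symbols are `0100`. Only E accepts. On a mismatch, fall back to the longest proper suffix that is still a prefix of `0100`.
A 5-state machine:
       0  1 
>  A   B  A 
   B   B  C 
   C   D  A 
   D   E  C 
 * E   B  C 
(> = start, * = accepting)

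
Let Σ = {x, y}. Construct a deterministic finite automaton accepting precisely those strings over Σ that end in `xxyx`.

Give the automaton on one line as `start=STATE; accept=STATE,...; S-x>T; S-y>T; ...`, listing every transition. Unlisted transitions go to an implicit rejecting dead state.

Remember how much of `xxyx` the current input suffix matches. State s0 means no match yet; s1 means the last symbol is `x`; s2 means the last 2 symbols are `xx`; s3 means the last 3 symbols are `xxy`; s4 means the last 4 symbols are `xxyx`. Only s4 accepts. On a mismatch, fall back to the longest proper suffix that is still a prefix of `xxyx`.
        x   y  
>  s0   s1  s0 
   s1   s2  s0 
   s2   s2  s3 
   s3   s4  s0 
 * s4   s2  s0 
(> = start, * = accepting)

start=s0; accept=s4; s0-x>s1; s0-y>s0; s1-x>s2; s1-y>s0; s2-x>s2; s2-y>s3; s3-x>s4; s3-y>s0; s4-x>s2; s4-y>s0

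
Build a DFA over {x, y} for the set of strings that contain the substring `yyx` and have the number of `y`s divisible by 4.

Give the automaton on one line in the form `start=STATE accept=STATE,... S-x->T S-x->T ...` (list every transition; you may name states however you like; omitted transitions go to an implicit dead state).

Handle the two conditions separately and then intersect. The first has 4 states tracking whether and how much of `yyx` has been seen; the second has 4 states tracking the count of `y`s modulo 4. A product state is a pair (one from each), accepting exactly when both do.
       x  y 
>  A   A  B 
   B   C  D 
   C   C  E 
   D   F  G 
   E   H  G 
   F   F  I 
   G   I  J 
   H   H  K 
   I   I  L 
   J   L  M 
   K   N  J 
 * L   L  O 
   M   O  D 
   N   N  P 
   O   O  F 
   P   A  M 
(> = start, * = accepting)

start=A accept=L A-x->A A-y->B B-x->C B-y->D C-x->C C-y->E D-x->F D-y->G E-x->H E-y->G F-x->F F-y->I G-x->I G-y->J H-x->H H-y->K I-x->I I-y->L J-x->L J-y->M K-x->N K-y->J L-x->L L-y->O M-x->O M-y->D N-x->N N-y->P O-x->O O-y->F P-x->A P-y->M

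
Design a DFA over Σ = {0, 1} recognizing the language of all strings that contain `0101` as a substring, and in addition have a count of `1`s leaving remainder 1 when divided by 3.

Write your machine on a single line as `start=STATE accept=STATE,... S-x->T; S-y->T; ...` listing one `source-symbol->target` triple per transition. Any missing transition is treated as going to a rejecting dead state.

Build one automaton per condition and run them in lockstep. One (5 states) tracks whether and how much of `0101` has been seen; the other (3 states) tracks the count of `1`s modulo 3. Each combined state is a pair, one component from each; accept when both components accept.
A 15-state machine:
          0    1  
>  q0     q1   q2 
   q1     q1   q3 
   q2     q4   q5 
   q3     q6   q5 
   q4     q4   q7 
   q5     q8   q0 
   q6     q4   q9 
   q7    q10   q0 
   q8     q8  q11 
   q9     q9  q12 
   q10    q8  q12 
   q11   q13   q2 
   q12   q12  q14 
   q13    q1  q14 
 * q14   q14   q9 
(> = start, * = accepting)

start=q0; accept=q14; q0-0->q1; q0-1->q2; q1-0->q1; q1-1->q3; q2-0->q4; q2-1->q5; q3-0->q6; q3-1->q5; q4-0->q4; q4-1->q7; q5-0->q8; q5-1->q0; q6-0->q4; q6-1->q9; q7-0->q10; q7-1->q0; q8-0->q8; q8-1->q11; q9-0->q9; q9-1->q12; q10-0->q8; q10-1->q12; q11-0->q13; q11-1->q2; q12-0->q12; q12-1->q14; q13-0->q1; q13-1->q14; q14-0->q14; q14-1->q9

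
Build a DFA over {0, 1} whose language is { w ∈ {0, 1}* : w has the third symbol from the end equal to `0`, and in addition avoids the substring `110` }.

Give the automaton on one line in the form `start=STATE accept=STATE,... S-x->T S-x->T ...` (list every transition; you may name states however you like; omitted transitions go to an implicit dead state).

Run two small machines in parallel and take their product. One (15 states) tracks the last 3 symbols read; the other (4 states) tracks partial matches of the forbidden pattern `110`. Each combined state is a pair, one component from each; accept when both components accept. Minimizing collapses redundant product states.
10 states suffice.
        0   1  
>  q0   q1  q2 
   q1   q3  q4 
   q2   q1  q5 
   q3   q6  q7 
   q4   q8  q9 
   q5   q5  q5 
 * q6   q6  q7 
 * q7   q8  q9 
 * q8   q3  q4 
 * q9   q5  q5 
(> = start, * = accepting)

start=q0 accept=q6,q7,q8,q9 q0-0->q1 q0-1->q2 q1-0->q3 q1-1->q4 q2-0->q1 q2-1->q5 q3-0->q6 q3-1->q7 q4-0->q8 q4-1->q9 q5-0->q5 q5-1->q5 q6-0->q6 q6-1->q7 q7-0->q8 q7-1->q9 q8-0->q3 q8-1->q4 q9-0->q5 q9-1->q5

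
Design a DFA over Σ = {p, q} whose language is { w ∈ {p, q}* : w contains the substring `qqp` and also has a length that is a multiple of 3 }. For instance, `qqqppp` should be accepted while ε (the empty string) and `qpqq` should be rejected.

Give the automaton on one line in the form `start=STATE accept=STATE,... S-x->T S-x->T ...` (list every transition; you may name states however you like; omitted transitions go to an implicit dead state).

Build one automaton per condition and run them in lockstep. One (4 states) tracks whether and how much of `qqp` has been seen; the other (3 states) tracks the input length modulo 3. Each combined state is a pair, one component from each; accept when both components accept.
With 12 states:
          p    q  
>  s0     s1   s2 
   s1     s3   s4 
   s2     s3   s5 
   s3     s0   s6 
   s4     s0   s7 
   s5     s8   s7 
   s6     s1   s9 
   s7    s10   s9 
 * s8    s10  s10 
   s9    s11   s5 
   s10   s11  s11 
   s11    s8   s8 
(> = start, * = accepting)

start=s0 accept=s8 s0-p->s1 s0-q->s2 s1-p->s3 s1-q->s4 s2-p->s3 s2-q->s5 s3-p->s0 s3-q->s6 s4-p->s0 s4-q->s7 s5-p->s8 s5-q->s7 s6-p->s1 s6-q->s9 s7-p->s10 s7-q->s9 s8-p->s10 s8-q->s10 s9-p->s11 s9-q->s5 s10-p->s11 s10-q->s11 s11-p->s8 s11-q->s8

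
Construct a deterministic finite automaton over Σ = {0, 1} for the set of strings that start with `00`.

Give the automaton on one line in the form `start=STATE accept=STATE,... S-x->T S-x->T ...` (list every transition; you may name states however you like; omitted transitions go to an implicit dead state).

Walk along `00` while the input agrees: from q0 take `0` to q1, and so on. Any deviation drops to the rejecting sink q3. Once q2 is reached the prefix is confirmed and every continuation is accepted.
        0   1  
>  q0   q1  q3 
   q1   q2  q3 
 * q2   q2  q2 
   q3   q3  q3 
(> = start, * = accepting)

start=q0 accept=q2 q0-0->q1 q0-1->q3 q1-0->q2 q1-1->q3 q2-0->q2 q2-1->q2 q3-0->q3 q3-1->q3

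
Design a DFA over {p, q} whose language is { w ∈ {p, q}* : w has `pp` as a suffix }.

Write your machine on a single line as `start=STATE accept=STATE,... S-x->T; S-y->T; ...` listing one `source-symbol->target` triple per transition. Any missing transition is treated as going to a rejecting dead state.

start=s0; accept=s2; s0-p->s1; s0-q->s0; s1-p->s2; s1-q->s0; s2-p->s2; s2-q->s0

Remember how much of `pp` the current input suffix matches. State s0 means no match yet; s1 means the last symbol is `p`; s2 means the last 2 symbols are `pp`. Only s2 accepts. On a mismatch, fall back to the longest proper suffix that is still a prefix of `pp`.
        p   q  
>  s0   s1  s0 
   s1   s2  s0 
 * s2   s2  s0 
(> = start, * = accepting)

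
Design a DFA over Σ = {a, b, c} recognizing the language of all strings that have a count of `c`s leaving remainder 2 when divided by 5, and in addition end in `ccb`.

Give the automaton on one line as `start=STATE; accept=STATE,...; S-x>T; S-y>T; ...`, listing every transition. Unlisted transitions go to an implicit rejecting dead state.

Build one automaton per condition and run them in lockstep. One (5 states) tracks the count of `c`s modulo 5; the other (4 states) tracks how much of the suffix `ccb` has currently been matched. Each combined state is a pair, one component from each; accept when both components accept.
          a    b    c  
>  q0     q0   q0   q1 
   q1     q2   q2   q3 
   q2     q2   q2   q4 
   q3     q5   q6   q7 
   q4     q5   q5   q7 
   q5     q5   q5   q8 
 * q6     q5   q5   q8 
   q7     q9  q10  q11 
   q8     q9   q9  q11 
   q9     q9   q9  q12 
   q10    q9   q9  q12 
   q11   q13  q14  q15 
   q12   q13  q13  q15 
   q13   q13  q13  q16 
   q14   q13  q13  q16 
   q15    q0  q17  q18 
   q16    q0   q0  q18 
   q17    q0   q0   q1 
   q18    q2  q19   q3 
   q19    q2   q2   q4 
(> = start, * = accepting)

start=q0; accept=q6; q0-a>q0; q0-b>q0; q0-c>q1; q1-a>q2; q1-b>q2; q1-c>q3; q2-a>q2; q2-b>q2; q2-c>q4; q3-a>q5; q3-b>q6; q3-c>q7; q4-a>q5; q4-b>q5; q4-c>q7; q5-a>q5; q5-b>q5; q5-c>q8; q6-a>q5; q6-b>q5; q6-c>q8; q7-a>q9; q7-b>q10; q7-c>q11; q8-a>q9; q8-b>q9; q8-c>q11; q9-a>q9; q9-b>q9; q9-c>q12; q10-a>q9; q10-b>q9; q10-c>q12; q11-a>q13; q11-b>q14; q11-c>q15; q12-a>q13; q12-b>q13; q12-c>q15; q13-a>q13; q13-b>q13; q13-c>q16; q14-a>q13; q14-b>q13; q14-c>q16; q15-a>q0; q15-b>q17; q15-c>q18; q16-a>q0; q16-b>q0; q16-c>q18; q17-a>q0; q17-b>q0; q17-c>q1; q18-a>q2; q18-b>q19; q18-c>q3; q19-a>q2; q19-b>q2; q19-c>q4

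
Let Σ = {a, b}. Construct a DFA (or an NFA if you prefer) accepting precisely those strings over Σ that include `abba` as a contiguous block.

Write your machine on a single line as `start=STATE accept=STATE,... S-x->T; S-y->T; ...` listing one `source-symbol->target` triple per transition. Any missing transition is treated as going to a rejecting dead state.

States q0..q3 record the length of the longest prefix of `abba` that matches the current input suffix. Reaching q4 means `abba` has been seen, and we stay there forever. Accept from q4.
A 5-state machine:
        a   b  
>  q0   q1  q0 
   q1   q1  q2 
   q2   q1  q3 
   q3   q4  q0 
 * q4   q4  q4 
(> = start, * = accepting)

start=q0; accept=q4; q0-a->q1; q0-b->q0; q1-a->q1; q1-b->q2; q2-a->q1; q2-b->q3; q3-a->q4; q3-b->q0; q4-a->q4; q4-b->q4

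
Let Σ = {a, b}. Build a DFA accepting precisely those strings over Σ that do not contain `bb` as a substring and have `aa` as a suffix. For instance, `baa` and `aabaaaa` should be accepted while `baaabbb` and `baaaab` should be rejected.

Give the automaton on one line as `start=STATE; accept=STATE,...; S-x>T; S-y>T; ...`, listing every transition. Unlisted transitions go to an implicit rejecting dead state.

start=s0; accept=s3; s0-a>s1; s0-b>s2; s1-a>s3; s1-b>s2; s2-a>s1; s2-b>s4; s3-a>s3; s3-b>s2; s4-a>s4; s4-b>s4

Run two small machines in parallel and take their product. The first has 3 states tracking partial matches of the forbidden pattern `bb`; the second has 3 states tracking how much of the suffix `aa` has currently been matched. A product state is a pair (one from each), accepting exactly when both do. Equivalent product states are then merged.
        a   b  
>  s0   s1  s2 
   s1   s3  s2 
   s2   s1  s4 
 * s3   s3  s2 
   s4   s4  s4 
(> = start, * = accepting)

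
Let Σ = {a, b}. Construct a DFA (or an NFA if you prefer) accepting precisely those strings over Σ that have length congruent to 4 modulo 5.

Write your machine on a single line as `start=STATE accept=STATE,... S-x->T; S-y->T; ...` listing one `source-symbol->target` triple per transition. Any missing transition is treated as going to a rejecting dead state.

start=q0; accept=q4; q0-a->q1; q0-b->q1; q1-a->q2; q1-b->q2; q2-a->q3; q2-b->q3; q3-a->q4; q3-b->q4; q4-a->q0; q4-b->q0

Count input length modulo 5: every symbol advances one step around the cycle q0 → q1 → q2 → q3 → q4 → q0. Accept at q4.
        a   b  
>  q0   q1  q1 
   q1   q2  q2 
   q2   q3  q3 
   q3   q4  q4 
 * q4   q0  q0 
(> = start, * = accepting)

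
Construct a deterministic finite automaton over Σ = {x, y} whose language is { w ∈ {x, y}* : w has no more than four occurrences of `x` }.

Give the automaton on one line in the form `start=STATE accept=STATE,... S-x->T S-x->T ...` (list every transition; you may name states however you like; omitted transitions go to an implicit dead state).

start=A accept=A,B,C,D,E A-x->B A-y->A B-x->C B-y->B C-x->D C-y->C D-x->E D-y->D E-x->F E-y->E F-x->F F-y->F

Count `x`s, saturating at 5: states A through E mean 0 through 4 `x`s seen; F means more than 4. Each `x` increments (capped at F); other symbols loop. Accept from {A, B, C, D, E}.
With 6 states:
       x  y 
>* A   B  A 
 * B   C  B 
 * C   D  C 
 * D   E  D 
 * E   F  E 
   F   F  F 
(> = start, * = accepting)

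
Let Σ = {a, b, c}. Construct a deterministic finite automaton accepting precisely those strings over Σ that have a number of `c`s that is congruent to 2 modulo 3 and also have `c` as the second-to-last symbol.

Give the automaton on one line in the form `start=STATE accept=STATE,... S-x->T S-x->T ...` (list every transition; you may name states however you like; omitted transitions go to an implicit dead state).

start=q0 accept=q3,q5 q0-a->q0 q0-b->q0 q0-c->q1 q1-a->q2 q1-b->q2 q1-c->q3 q2-a->q2 q2-b->q2 q2-c->q4 q3-a->q5 q3-b->q5 q3-c->q0 q4-a->q5 q4-b->q5 q4-c->q0 q5-a->q6 q5-b->q6 q5-c->q0 q6-a->q6 q6-b->q6 q6-c->q0

Handle the two conditions separately and then intersect. The first has 3 states tracking the count of `c`s modulo 3; the second has 13 states tracking the last 2 symbols read. A product state is a pair (one from each), accepting exactly when both do. After merging equivalent states the machine shrinks.
With 7 states:
        a   b   c  
>  q0   q0  q0  q1 
   q1   q2  q2  q3 
   q2   q2  q2  q4 
 * q3   q5  q5  q0 
   q4   q5  q5  q0 
 * q5   q6  q6  q0 
   q6   q6  q6  q0 
(> = start, * = accepting)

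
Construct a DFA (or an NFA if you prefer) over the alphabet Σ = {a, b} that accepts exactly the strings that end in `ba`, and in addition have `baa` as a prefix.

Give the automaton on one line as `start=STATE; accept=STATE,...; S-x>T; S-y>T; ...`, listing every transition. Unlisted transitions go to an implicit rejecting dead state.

start=q0; accept=q8; q0-a>q1; q0-b>q2; q1-a>q1; q1-b>q3; q2-a>q4; q2-b>q3; q3-a>q5; q3-b>q3; q4-a>q6; q4-b>q3; q5-a>q1; q5-b>q3; q6-a>q6; q6-b>q7; q7-a>q8; q7-b>q7; q8-a>q6; q8-b>q7

Build one automaton per condition and run them in lockstep. One (3 states) tracks how much of the suffix `ba` has currently been matched; the other (5 states) tracks whether the input so far still matches the prefix `baa`. Each combined state is a pair, one component from each; accept when both components accept.
A 9-state machine:
        a   b  
>  q0   q1  q2 
   q1   q1  q3 
   q2   q4  q3 
   q3   q5  q3 
   q4   q6  q3 
   q5   q1  q3 
   q6   q6  q7 
   q7   q8  q7 
 * q8   q6  q7 
(> = start, * = accepting)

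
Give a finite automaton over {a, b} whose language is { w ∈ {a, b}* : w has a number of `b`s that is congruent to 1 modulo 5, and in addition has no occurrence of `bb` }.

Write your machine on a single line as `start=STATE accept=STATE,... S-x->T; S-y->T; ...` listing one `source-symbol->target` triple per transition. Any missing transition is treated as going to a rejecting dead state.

Run two small machines in parallel and take their product. One (5 states) tracks the count of `b`s modulo 5; the other (3 states) tracks partial matches of the forbidden pattern `bb`. Each combined state is a pair, one component from each; accept when both components accept. Equivalent product states are then merged.
An 11-state machine:
          a    b  
>  q0     q0   q1 
 * q1     q2   q3 
 * q2     q2   q4 
   q3     q3   q3 
   q4     q5   q3 
   q5     q5   q6 
   q6     q7   q3 
   q7     q7   q8 
   q8     q9   q3 
   q9     q9  q10 
   q10    q0   q3 
(> = start, * = accepting)

start=q0; accept=q1,q2; q0-a->q0; q0-b->q1; q1-a->q2; q1-b->q3; q2-a->q2; q2-b->q4; q3-a->q3; q3-b->q3; q4-a->q5; q4-b->q3; q5-a->q5; q5-b->q6; q6-a->q7; q6-b->q3; q7-a->q7; q7-b->q8; q8-a->q9; q8-b->q3; q9-a->q9; q9-b->q10; q10-a->q0; q10-b->q3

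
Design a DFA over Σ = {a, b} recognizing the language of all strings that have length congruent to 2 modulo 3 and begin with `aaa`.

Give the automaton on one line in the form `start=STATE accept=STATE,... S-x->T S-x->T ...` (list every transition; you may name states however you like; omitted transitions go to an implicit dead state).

start=S0 accept=S6 S0-a->S1 S0-b->S2 S1-a->S3 S1-b->S2 S2-a->S2 S2-b->S2 S3-a->S4 S3-b->S2 S4-a->S5 S4-b->S5 S5-a->S6 S5-b->S6 S6-a->S4 S6-b->S4

Run two small machines in parallel and take their product. One (3 states) tracks the input length modulo 3; the other (5 states) tracks whether the input so far still matches the prefix `aaa`. Each combined state is a pair, one component from each; accept when both components accept. Minimizing collapses redundant product states.
A 7-state machine:
        a   b  
>  S0   S1  S2 
   S1   S3  S2 
   S2   S2  S2 
   S3   S4  S2 
   S4   S5  S5 
   S5   S6  S6 
 * S6   S4  S4 
(> = start, * = accepting)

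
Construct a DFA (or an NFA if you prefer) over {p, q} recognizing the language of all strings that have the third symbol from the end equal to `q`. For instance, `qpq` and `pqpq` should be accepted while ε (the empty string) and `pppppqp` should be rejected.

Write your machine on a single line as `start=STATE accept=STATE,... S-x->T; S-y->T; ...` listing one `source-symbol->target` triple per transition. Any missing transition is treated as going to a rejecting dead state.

start=s0; accept=s11,s12,s13,s14; s0-p->s1; s0-q->s2; s1-p->s3; s1-q->s4; s2-p->s5; s2-q->s6; s3-p->s7; s3-q->s8; s4-p->s9; s4-q->s10; s5-p->s11; s5-q->s12; s6-p->s13; s6-q->s14; s7-p->s7; s7-q->s8; s8-p->s9; s8-q->s10; s9-p->s11; s9-q->s12; s10-p->s13; s10-q->s14; s11-p->s7; s11-q->s8; s12-p->s9; s12-q->s10; s13-p->s11; s13-q->s12; s14-p->s13; s14-q->s14

Because acceptance depends on a position counted from the end, the machine has to buffer the most recent 3 symbols. Make each state the string of the last up-to-3 symbols read; on input `x` shift the window left and append `x`. Accept when the buffered window has length 3 and begins with `q`.
15 states suffice.
          p    q  
>  s0     s1   s2 
   s1     s3   s4 
   s2     s5   s6 
   s3     s7   s8 
   s4     s9  s10 
   s5    s11  s12 
   s6    s13  s14 
   s7     s7   s8 
   s8     s9  s10 
   s9    s11  s12 
   s10   s13  s14 
 * s11    s7   s8 
 * s12    s9  s10 
 * s13   s11  s12 
 * s14   s13  s14 
(> = start, * = accepting)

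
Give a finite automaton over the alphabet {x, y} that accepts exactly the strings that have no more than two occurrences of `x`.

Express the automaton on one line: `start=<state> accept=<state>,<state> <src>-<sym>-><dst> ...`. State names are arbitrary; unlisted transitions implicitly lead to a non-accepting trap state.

start=S0 accept=S0,S1,S2 S0-x->S1 S0-y->S0 S1-x->S2 S1-y->S1 S2-x->S3 S2-y->S2 S3-x->S3 S3-y->S3

Only the number of `x`s matters, and only up to 3. Make a chain S0 → S1 → S2 → S3 advanced by each `x` (with S3 absorbing); every other symbol self-loops. The accepting set is {S0, S1, S2}.
4 states suffice.
        x   y  
>* S0   S1  S0 
 * S1   S2  S1 
 * S2   S3  S2 
   S3   S3  S3 
(> = start, * = accepting)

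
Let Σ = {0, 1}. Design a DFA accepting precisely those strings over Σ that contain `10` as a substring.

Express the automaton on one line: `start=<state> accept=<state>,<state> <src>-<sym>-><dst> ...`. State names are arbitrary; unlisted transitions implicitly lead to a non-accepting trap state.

States A..B record the length of the longest prefix of `10` that matches the current input suffix. Reaching C means `10` has been seen, and we stay there forever. Accept from C.
A 3-state machine:
       0  1 
>  A   A  B 
   B   C  B 
 * C   C  C 
(> = start, * = accepting)

start=A accept=C A-0->A A-1->B B-0->C B-1->B C-0->C C-1->C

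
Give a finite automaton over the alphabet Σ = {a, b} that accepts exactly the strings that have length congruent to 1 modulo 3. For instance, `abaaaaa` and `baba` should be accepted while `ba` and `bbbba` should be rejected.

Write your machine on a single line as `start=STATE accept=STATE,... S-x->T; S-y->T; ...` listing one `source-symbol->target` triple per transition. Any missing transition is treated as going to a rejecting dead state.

Only the length mod 3 matters, so use a 3-cycle: from any state, every input symbol moves to the next state, wrapping S2 back to S0. Mark S1 accepting.
A 3-state machine:
        a   b  
>  S0   S1  S1 
 * S1   S2  S2 
   S2   S0  S0 
(> = start, * = accepting)

start=S0; accept=S1; S0-a->S1; S0-b->S1; S1-a->S2; S1-b->S2; S2-a->S0; S2-b->S0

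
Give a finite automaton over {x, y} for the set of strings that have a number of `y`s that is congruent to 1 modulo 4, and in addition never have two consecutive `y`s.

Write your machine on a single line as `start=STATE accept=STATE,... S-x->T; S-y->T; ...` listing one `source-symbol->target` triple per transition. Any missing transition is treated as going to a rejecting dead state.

start=s0; accept=s1,s2; s0-x->s0; s0-y->s1; s1-x->s2; s1-y->s3; s2-x->s2; s2-y->s4; s3-x->s3; s3-y->s5; s4-x->s6; s4-y->s5; s5-x->s5; s5-y->s7; s6-x->s6; s6-y->s8; s7-x->s7; s7-y->s9; s8-x->s10; s8-y->s7; s9-x->s9; s9-y->s3; s10-x->s10; s10-y->s11; s11-x->s0; s11-y->s9

Run two small machines in parallel and take their product. One (4 states) tracks the count of `y`s modulo 4; the other (3 states) tracks partial matches of the forbidden pattern `yy`. Each combined state is a pair, one component from each; accept when both components accept.
A 12-state machine:
          x    y  
>  s0     s0   s1 
 * s1     s2   s3 
 * s2     s2   s4 
   s3     s3   s5 
   s4     s6   s5 
   s5     s5   s7 
   s6     s6   s8 
   s7     s7   s9 
   s8    s10   s7 
   s9     s9   s3 
   s10   s10  s11 
   s11    s0   s9 
(> = start, * = accepting)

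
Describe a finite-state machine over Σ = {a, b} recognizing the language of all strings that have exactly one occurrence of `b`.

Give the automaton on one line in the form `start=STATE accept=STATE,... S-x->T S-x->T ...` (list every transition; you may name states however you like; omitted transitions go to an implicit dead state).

start=q0 accept=q1 q0-a->q0 q0-b->q1 q1-a->q1 q1-b->q2 q2-a->q2 q2-b->q2

Only the number of `b`s matters, and only up to 2. Make a chain q0 → q1 → q2 advanced by each `b` (with q2 absorbing); every other symbol self-loops. The accepting set is {q1}.
        a   b  
>  q0   q0  q1 
 * q1   q1  q2 
   q2   q2  q2 
(> = start, * = accepting)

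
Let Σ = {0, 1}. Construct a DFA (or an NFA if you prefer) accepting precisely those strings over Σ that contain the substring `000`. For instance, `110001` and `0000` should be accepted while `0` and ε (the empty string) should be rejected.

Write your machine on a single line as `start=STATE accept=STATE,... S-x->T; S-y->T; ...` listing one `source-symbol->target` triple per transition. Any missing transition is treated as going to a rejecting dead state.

Track how much of `000` has been matched so far: state q0 is no progress, q3 is the absorbing accept state reached once `000` has occurred. Intermediate states record partial matches; on a mismatch, fall back to the longest reusable overlap.
With 4 states:
        0   1  
>  q0   q1  q0 
   q1   q2  q0 
   q2   q3  q0 
 * q3   q3  q3 
(> = start, * = accepting)

start=q0; accept=q3; q0-0->q1; q0-1->q0; q1-0->q2; q1-1->q0; q2-0->q3; q2-1->q0; q3-0->q3; q3-1->q3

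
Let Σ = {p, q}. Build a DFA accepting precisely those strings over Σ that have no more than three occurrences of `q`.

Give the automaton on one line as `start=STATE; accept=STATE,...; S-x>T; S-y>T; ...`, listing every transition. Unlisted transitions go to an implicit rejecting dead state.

start=s0; accept=s0,s1,s2,s3; s0-p>s0; s0-q>s1; s1-p>s1; s1-q>s2; s2-p>s2; s2-q>s3; s3-p>s3; s3-q>s4; s4-p>s4; s4-q>s4

Only the number of `q`s matters, and only up to 4. Make a chain s0 → s1 → s2 → s3 → s4 advanced by each `q` (with s4 absorbing); every other symbol self-loops. The accepting set is {s0, s1, s2, s3}.
5 states suffice.
        p   q  
>* s0   s0  s1 
 * s1   s1  s2 
 * s2   s2  s3 
 * s3   s3  s4 
   s4   s4  s4 
(> = start, * = accepting)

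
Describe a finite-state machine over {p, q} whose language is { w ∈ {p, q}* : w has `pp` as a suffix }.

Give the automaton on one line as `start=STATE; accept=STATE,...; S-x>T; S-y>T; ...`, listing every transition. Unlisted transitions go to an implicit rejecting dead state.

start=s0; accept=s2; s0-p>s1; s0-q>s0; s1-p>s2; s1-q>s0; s2-p>s2; s2-q>s0

Remember how much of `pp` the current input suffix matches. State s0 means no match yet; s1 means the last symbol is `p`; s2 means the last 2 symbols are `pp`. Only s2 accepts. On a mismatch, fall back to the longest proper suffix that is still a prefix of `pp`.
With 3 states:
        p   q  
>  s0   s1  s0 
   s1   s2  s0 
 * s2   s2  s0 
(> = start, * = accepting)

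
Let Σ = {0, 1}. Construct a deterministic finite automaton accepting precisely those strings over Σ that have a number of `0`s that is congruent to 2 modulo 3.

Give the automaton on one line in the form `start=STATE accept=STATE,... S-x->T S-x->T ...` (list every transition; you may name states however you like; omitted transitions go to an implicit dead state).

Keep the running count of `0`s modulo 3: each `0` advances along the cycle S0 → S1 → S2 → S0 while other symbols loop. Accept at S2.
3 states suffice.
        0   1  
>  S0   S1  S0 
   S1   S2  S1 
 * S2   S0  S2 
(> = start, * = accepting)

start=S0 accept=S2 S0-0->S1 S0-1->S0 S1-0->S2 S1-1->S1 S2-0->S0 S2-1->S2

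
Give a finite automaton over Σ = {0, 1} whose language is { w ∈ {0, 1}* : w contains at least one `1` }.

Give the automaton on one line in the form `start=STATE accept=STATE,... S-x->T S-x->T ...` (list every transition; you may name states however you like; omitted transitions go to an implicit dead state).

Count `1`s, saturating at 2: state S0 means no `1` yet, S1 means one `1` seen, S2 means more than one. Each `1` increments (capped at S2); other symbols loop. Accept from {S1, S2}.
        0   1  
>  S0   S0  S1 
 * S1   S1  S2 
 * S2   S2  S2 
(> = start, * = accepting)

start=S0 accept=S1,S2 S0-0->S0 S0-1->S1 S1-0->S1 S1-1->S2 S2-0->S2 S2-1->S2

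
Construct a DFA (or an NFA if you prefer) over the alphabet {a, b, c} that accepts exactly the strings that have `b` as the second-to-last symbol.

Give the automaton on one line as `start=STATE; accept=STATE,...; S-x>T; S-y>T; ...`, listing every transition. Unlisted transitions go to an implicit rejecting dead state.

A DFA must remember the last 2 symbols (since which symbol is second-to-last isn't known until the input ends). Use one state per possible window of the last ≤2 symbols; accept from those whose window starts with `b`.
          a    b    c  
>  s0     s1   s2   s3 
   s1     s4   s5   s6 
   s2     s7   s8   s9 
   s3    s10  s11  s12 
   s4     s4   s5   s6 
   s5     s7   s8   s9 
   s6    s10  s11  s12 
 * s7     s4   s5   s6 
 * s8     s7   s8   s9 
 * s9    s10  s11  s12 
   s10    s4   s5   s6 
   s11    s7   s8   s9 
   s12   s10  s11  s12 
(> = start, * = accepting)

start=s0; accept=s7,s8,s9; s0-a>s1; s0-b>s2; s0-c>s3; s1-a>s4; s1-b>s5; s1-c>s6; s2-a>s7; s2-b>s8; s2-c>s9; s3-a>s10; s3-b>s11; s3-c>s12; s4-a>s4; s4-b>s5; s4-c>s6; s5-a>s7; s5-b>s8; s5-c>s9; s6-a>s10; s6-b>s11; s6-c>s12; s7-a>s4; s7-b>s5; s7-c>s6; s8-a>s7; s8-b>s8; s8-c>s9; s9-a>s10; s9-b>s11; s9-c>s12; s10-a>s4; s10-b>s5; s10-c>s6; s11-a>s7; s11-b>s8; s11-c>s9; s12-a>s10; s12-b>s11; s12-c>s12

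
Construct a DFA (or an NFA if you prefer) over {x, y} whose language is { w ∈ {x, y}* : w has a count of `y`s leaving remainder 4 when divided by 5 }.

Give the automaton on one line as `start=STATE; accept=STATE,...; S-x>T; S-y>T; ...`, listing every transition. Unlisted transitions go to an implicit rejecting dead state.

start=q0; accept=q4; q0-x>q0; q0-y>q1; q1-x>q1; q1-y>q2; q2-x>q2; q2-y>q3; q3-x>q3; q3-y>q4; q4-x>q4; q4-y>q0

The only thing that matters is how many `y`s have appeared, reduced mod 5. Use one state per residue: q0 for 0, …, q4 for 4. Reading `y` moves to the next residue; anything else stays put. q4 is accepting.
With 5 states:
        x   y  
>  q0   q0  q1 
   q1   q1  q2 
   q2   q2  q3 
   q3   q3  q4 
 * q4   q4  q0 
(> = start, * = accepting)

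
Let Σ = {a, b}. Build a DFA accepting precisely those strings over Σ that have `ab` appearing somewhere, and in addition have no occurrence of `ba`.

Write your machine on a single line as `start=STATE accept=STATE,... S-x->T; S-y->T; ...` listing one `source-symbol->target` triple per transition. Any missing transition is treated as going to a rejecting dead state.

start=s0; accept=s3; s0-a->s1; s0-b->s2; s1-a->s1; s1-b->s3; s2-a->s2; s2-b->s2; s3-a->s2; s3-b->s3

Run two small machines in parallel and take their product. One (3 states) tracks whether and how much of `ab` has been seen; the other (3 states) tracks partial matches of the forbidden pattern `ba`. Each combined state is a pair, one component from each; accept when both components accept. Equivalent product states are then merged.
4 states suffice.
        a   b  
>  s0   s1  s2 
   s1   s1  s3 
   s2   s2  s2 
 * s3   s2  s3 
(> = start, * = accepting)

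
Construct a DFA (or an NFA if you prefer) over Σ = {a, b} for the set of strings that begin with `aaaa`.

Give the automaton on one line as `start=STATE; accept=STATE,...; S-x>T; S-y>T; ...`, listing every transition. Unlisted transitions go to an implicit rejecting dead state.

Check the first 4 symbols one by one: q0 through q3 record how many have matched `aaaa` so far; any wrong symbol goes to the dead state q5. After all 4 match we enter the accepting sink q4.
6 states suffice.
        a   b  
>  q0   q1  q5 
   q1   q2  q5 
   q2   q3  q5 
   q3   q4  q5 
 * q4   q4  q4 
   q5   q5  q5 
(> = start, * = accepting)

start=q0; accept=q4; q0-a>q1; q0-b>q5; q1-a>q2; q1-b>q5; q2-a>q3; q2-b>q5; q3-a>q4; q3-b>q5; q4-a>q4; q4-b>q4; q5-a>q5; q5-b>q5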